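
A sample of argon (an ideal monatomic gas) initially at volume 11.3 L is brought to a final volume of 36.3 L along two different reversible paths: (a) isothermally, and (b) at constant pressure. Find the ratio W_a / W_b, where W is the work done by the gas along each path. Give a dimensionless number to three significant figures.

W_a / W_b ≈ 0.527

Path (a) isothermal: W = P₁V₁ ln(V₂/V₁) → W_a/(P₁V₁) = 1.167.
Path (b) isobaric: W = P₁(V₂ − V₁) → W_b/(P₁V₁) = 2.212.
W_a / W_b = 1.167 / 2.212 = 0.5275.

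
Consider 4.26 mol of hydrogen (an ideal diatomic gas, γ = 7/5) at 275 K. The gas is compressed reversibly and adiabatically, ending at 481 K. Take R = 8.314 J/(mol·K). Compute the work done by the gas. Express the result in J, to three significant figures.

Adiabatic ⇒ Q = 0, so W_by = −ΔU = nCᵥ(T₁ − T₂).
Cᵥ = 5R/2 = 20.79 J/(mol·K).
W = (4.26)(20.79)(275 − 481) = -18240 J.

W ≈ -18200 J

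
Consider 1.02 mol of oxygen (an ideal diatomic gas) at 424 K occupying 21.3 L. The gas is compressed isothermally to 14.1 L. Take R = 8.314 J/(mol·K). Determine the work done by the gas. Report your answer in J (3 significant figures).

Isothermal: W = nRT ln(V₂/V₁).
W = (1.02)(8.314)(424) × ln(14.1/21.3)
  = 3596 × -0.4125
W_by_gas = -1483 J.

W ≈ -1480 J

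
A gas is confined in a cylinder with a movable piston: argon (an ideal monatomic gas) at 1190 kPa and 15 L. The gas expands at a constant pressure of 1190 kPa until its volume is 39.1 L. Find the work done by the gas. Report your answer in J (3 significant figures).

Isobaric: W = P ΔV.
W = (1190 kPa)(39.1 − 15 L) = (1190)(24.1) = 28679 J.

W ≈ 28700 J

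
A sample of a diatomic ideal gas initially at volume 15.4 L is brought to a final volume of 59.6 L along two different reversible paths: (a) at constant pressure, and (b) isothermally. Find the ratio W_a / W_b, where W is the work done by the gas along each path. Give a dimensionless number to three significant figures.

Path (a) isobaric: W = P₁(V₂ − V₁) → W_a/(P₁V₁) = 2.87.
Path (b) isothermal: W = P₁V₁ ln(V₂/V₁) → W_b/(P₁V₁) = 1.353.
W_a / W_b = 2.87 / 1.353 = 2.121.

W_a / W_b ≈ 2.12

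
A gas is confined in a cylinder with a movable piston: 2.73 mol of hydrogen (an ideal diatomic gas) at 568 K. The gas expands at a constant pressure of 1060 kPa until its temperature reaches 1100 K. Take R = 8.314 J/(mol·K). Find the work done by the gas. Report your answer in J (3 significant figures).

W ≈ 12100 J

Isobaric: W = P ΔV = nR ΔT.
W = (2.73)(8.314)(1100 − 568) = 12075 J.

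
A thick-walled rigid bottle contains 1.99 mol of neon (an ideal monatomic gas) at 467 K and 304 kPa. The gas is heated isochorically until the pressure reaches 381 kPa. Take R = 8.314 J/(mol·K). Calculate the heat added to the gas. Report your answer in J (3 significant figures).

Constant volume ⇒ W = 0, so Q = ΔU = nCᵥΔT with Cᵥ = 3R/2 = 12.47 J/(mol·K).
At constant V, T₂/T₁ = P₂/P₁ ⇒ ΔT = T₁(P₂/P₁ − 1) = 467·(381/304 − 1) = 118.3 K.
ΔU = (1.99)(12.47)(118.3) = 2936 J.

Q ≈ 2940 J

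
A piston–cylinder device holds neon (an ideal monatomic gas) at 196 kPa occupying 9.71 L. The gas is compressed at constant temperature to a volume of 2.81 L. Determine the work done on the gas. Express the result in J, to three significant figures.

W ≈ 2360 J

Isothermal: W = nRT ln(V₂/V₁) = P₁V₁ ln(V₂/V₁).
P₁V₁ = (196 kPa)(9.71 L) = 1903 J.
W = 1903 × ln(2.81/9.71) = 1903 × -1.24
W_by_gas = -2360 J; work on gas = −W_by = 2360 J.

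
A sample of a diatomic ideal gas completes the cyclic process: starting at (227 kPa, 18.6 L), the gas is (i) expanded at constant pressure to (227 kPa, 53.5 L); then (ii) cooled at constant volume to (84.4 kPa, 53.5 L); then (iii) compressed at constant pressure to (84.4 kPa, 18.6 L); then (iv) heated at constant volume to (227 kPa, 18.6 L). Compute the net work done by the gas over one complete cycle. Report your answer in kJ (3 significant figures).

W_net ≈ 4.98 kJ

Constant-volume legs do no work.
W(i) = (227)(53.5 − 18.6) = 7922 J; W(iii) = (84.4)(18.6 − 53.5) = -2946 J.
W_net = 7922 − 2946 = 4977 J (the clockwise enclosed area).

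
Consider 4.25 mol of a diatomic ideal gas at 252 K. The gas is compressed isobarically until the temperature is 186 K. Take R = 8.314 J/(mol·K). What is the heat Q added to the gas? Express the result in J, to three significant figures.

Isobaric: W = nRΔT = (4.25)(8.314)(-66) = -2332 J.
ΔU = nCᵥΔT with Cᵥ = 5R/2: ΔU = (4.25)(20.79)(-66) = -5830 J.
Q = ΔU + W = -5830 − 2332 = -8162 J.

Q ≈ -8160 J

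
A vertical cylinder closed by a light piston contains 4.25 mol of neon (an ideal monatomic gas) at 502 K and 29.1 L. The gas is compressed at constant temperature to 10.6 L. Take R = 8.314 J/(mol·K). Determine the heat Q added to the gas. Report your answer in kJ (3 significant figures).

Q ≈ -17.9 kJ

Isothermal ⇒ ΔU = 0, so Q = W = nRT ln(V₂/V₁).
Q = (4.25)(8.314)(502) ln(10.6/29.1) = 17738 × -1.01 = -17913 J.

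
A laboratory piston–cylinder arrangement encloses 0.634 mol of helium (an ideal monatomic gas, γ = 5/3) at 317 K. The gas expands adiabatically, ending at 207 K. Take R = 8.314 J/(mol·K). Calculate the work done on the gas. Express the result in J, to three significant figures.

W ≈ -870 J

Adiabatic ⇒ Q = 0, so W_by = −ΔU = nCᵥ(T₁ − T₂).
Cᵥ = 3R/2 = 12.47 J/(mol·K).
W = (0.634)(12.47)(317 − 207) = 869.7 J.
Work on gas = −W_by = -869.7 J.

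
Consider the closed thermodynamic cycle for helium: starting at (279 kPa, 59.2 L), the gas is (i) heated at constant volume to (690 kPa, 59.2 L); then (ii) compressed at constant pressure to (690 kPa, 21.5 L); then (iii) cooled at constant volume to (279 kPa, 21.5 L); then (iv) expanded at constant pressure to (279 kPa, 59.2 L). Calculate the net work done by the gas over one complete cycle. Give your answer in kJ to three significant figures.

W_net ≈ -15.5 kJ

Constant-volume legs do no work.
W(ii) = (690)(21.5 − 59.2) = -26013 J; W(iv) = (279)(59.2 − 21.5) = 10518 J.
W_net = -26013 + 10518 = -15495 J (the counter-clockwise enclosed area).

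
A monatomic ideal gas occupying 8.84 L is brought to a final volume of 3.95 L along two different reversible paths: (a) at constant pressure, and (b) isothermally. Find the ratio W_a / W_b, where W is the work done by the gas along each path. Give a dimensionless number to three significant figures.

Path (a) isobaric: W = P₁(V₂ − V₁) → W_a/(P₁V₁) = -0.5532.
Path (b) isothermal: W = P₁V₁ ln(V₂/V₁) → W_b/(P₁V₁) = -0.8056.
W_a / W_b = -0.5532 / -0.8056 = 0.6867.

W_a / W_b ≈ 0.687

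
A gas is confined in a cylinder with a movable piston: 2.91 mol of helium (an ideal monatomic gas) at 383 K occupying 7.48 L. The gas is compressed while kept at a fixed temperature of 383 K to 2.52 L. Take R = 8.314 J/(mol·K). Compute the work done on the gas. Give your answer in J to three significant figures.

Isothermal: W = nRT ln(V₂/V₁).
W = (2.91)(8.314)(383) × ln(2.52/7.48)
  = 9266 × -1.088
W_by_gas = -10081 J; work on gas = −W_by = 10081 J.

W ≈ 10100 J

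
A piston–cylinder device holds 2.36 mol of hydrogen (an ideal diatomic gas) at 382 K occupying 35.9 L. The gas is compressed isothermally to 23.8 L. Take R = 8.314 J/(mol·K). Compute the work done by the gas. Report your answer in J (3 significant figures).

W ≈ -3080 J

Isothermal: W = nRT ln(V₂/V₁).
W = (2.36)(8.314)(382) × ln(23.8/35.9)
  = 7495 × -0.4111
W_by_gas = -3081 J.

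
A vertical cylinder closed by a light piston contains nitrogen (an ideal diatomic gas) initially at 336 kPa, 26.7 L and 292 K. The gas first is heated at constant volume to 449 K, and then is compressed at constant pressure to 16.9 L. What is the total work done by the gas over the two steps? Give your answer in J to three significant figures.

W_total ≈ -5060 J

Step 1 (isochoric): W = 0 (constant volume).
After step 1: P = 516.7 kPa (V unchanged).
Step 2 (isobaric): W = PΔV = (516.7 kPa)(16.9 − 26.7 L) = -5063 J.
W_total = 0 − 5063 = -5063 J.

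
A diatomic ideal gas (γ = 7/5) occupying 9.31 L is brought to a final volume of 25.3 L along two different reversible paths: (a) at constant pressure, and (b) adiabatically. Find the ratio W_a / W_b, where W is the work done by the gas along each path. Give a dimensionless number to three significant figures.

W_a / W_b ≈ 2.08

Path (a) isobaric: W = P₁(V₂ − V₁) → W_a/(P₁V₁) = 1.718.
Path (b) adiabatic: W = P₁V₁(1 − (V₁/V₂)^(γ−1))/(γ−1) → W_b/(P₁V₁) = 0.824.
W_a / W_b = 1.718 / 0.824 = 2.084.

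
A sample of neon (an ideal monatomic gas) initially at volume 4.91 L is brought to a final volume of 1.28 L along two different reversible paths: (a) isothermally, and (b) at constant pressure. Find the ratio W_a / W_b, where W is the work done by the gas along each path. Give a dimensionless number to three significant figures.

Path (a) isothermal: W = P₁V₁ ln(V₂/V₁) → W_a/(P₁V₁) = -1.344.
Path (b) isobaric: W = P₁(V₂ − V₁) → W_b/(P₁V₁) = -0.7393.
W_a / W_b = -1.344 / -0.7393 = 1.818.

W_a / W_b ≈ 1.82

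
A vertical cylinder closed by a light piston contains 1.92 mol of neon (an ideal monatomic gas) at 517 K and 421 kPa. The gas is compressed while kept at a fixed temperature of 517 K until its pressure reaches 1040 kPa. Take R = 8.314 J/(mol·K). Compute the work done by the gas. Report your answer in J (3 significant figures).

Isothermal process: W = nRT ln(V₂/V₁) = nRT ln(P₁/P₂).
W = (1.92)(8.314)(517) × ln(421/1040)
  = 8253 × ln(0.4048) = 8253 × -0.9043
W_by_gas = -7463 J.

W ≈ -7460 J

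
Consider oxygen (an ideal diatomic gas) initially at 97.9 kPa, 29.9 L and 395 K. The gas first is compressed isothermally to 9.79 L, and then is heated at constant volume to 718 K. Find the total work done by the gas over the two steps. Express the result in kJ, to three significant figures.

W_total ≈ -3.27 kJ

Step 1 (isothermal): W = P₁V₁ ln(V₂/V₁) = (2927) ln(9.79/29.9) = -3268 J.
Step 2 (isochoric): W = 0 (constant volume).
W_total = -3268 + 0 = -3268 J.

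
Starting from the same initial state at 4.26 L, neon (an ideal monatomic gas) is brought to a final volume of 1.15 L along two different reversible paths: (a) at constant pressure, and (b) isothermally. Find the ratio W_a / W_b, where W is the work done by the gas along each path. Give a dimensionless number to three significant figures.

W_a / W_b ≈ 0.557

Path (a) isobaric: W = P₁(V₂ − V₁) → W_a/(P₁V₁) = -0.73.
Path (b) isothermal: W = P₁V₁ ln(V₂/V₁) → W_b/(P₁V₁) = -1.31.
W_a / W_b = -0.73 / -1.31 = 0.5575.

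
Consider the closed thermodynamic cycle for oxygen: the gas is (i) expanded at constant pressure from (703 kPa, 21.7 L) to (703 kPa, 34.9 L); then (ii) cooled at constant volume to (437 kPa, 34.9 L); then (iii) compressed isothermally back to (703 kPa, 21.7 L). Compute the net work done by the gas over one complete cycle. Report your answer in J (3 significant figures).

Leg (i): W = PΔV = (703)(34.9 − 21.7) = 9280 J.
Leg (ii): W = 0.
Leg (iii): W = PᵢVᵢ ln(V_f/Vᵢ) = (15251) ln(21.7/34.9) = -7247 J.
W_net = 9280 − 7247 = 2033 J.

W_net ≈ 2030 J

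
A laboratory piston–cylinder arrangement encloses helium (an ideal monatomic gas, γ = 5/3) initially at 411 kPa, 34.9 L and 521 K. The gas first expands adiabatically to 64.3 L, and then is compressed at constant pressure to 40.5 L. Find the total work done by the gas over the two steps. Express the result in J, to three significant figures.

Step 1 (adiabatic): W = (P₁V₁ − P₂V₂)/(γ−1) = (14344 − 9544)/0.667 = 7199 J.
After step 1: P = 148.4 kPa, V = 64.3 L, T = 346.7 K.
Step 2 (isobaric): W = PΔV = (148.4 kPa)(40.5 − 64.3 L) = -3533 J.
W_total = 7199 − 3533 = 3667 J.

W_total ≈ 3670 J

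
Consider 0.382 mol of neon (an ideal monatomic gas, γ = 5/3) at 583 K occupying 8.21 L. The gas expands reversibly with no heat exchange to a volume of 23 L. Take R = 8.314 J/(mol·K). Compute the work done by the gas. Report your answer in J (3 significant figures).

Adiabatic: TV^(γ−1) = const with γ = 5/3.
T₂ = T₁ (V₁/V₂)^(γ−1) = 583 × (8.21/23)^0.667 = 583 × 0.5032 = 293.4 K.
W_by = nCᵥ(T₁ − T₂) = (0.382)(12.47)(583 − 293.4) = 1380 J.

W ≈ 1380 J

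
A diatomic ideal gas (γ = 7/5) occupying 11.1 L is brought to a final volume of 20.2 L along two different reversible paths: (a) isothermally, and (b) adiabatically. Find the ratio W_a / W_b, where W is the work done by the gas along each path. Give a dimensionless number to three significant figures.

W_a / W_b ≈ 1.12

Path (a) isothermal: W = P₁V₁ ln(V₂/V₁) → W_a/(P₁V₁) = 0.5987.
Path (b) adiabatic: W = P₁V₁(1 − (V₁/V₂)^(γ−1))/(γ−1) → W_b/(P₁V₁) = 0.5324.
W_a / W_b = 0.5987 / 0.5324 = 1.125.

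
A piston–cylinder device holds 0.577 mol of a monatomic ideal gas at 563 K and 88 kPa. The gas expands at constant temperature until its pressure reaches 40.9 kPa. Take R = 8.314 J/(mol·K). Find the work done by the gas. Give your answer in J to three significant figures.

W ≈ 2070 J

Isothermal process: W = nRT ln(V₂/V₁) = nRT ln(P₁/P₂).
W = (0.577)(8.314)(563) × ln(88/40.9)
  = 2701 × ln(2.152) = 2701 × 0.7662
W_by_gas = 2069 J.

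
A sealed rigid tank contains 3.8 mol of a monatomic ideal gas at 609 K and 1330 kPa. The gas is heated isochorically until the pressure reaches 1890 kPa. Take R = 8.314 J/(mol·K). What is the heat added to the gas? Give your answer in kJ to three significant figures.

Q ≈ 12.2 kJ

Constant volume ⇒ W = 0, so Q = ΔU = nCᵥΔT with Cᵥ = 3R/2 = 12.47 J/(mol·K).
At constant V, T₂/T₁ = P₂/P₁ ⇒ ΔT = T₁(P₂/P₁ − 1) = 609·(1890/1330 − 1) = 256.4 K.
ΔU = (3.8)(12.47)(256.4) = 12152 J.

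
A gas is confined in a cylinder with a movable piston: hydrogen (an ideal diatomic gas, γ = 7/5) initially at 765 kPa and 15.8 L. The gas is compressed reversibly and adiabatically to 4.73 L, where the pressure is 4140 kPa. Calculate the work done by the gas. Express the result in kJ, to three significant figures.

W ≈ -18.7 kJ

Adiabatic: W = (P₁V₁ − P₂V₂)/(γ − 1) with γ = 7/5.
P₁V₁ = 12087 J, P₂V₂ = 19582 J.
W = (12087 − 19582) / 0.4 = -18738 J.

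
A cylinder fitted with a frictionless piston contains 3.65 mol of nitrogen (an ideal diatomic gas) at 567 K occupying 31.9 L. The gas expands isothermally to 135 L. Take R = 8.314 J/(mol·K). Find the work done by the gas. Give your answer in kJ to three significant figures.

Isothermal: W = nRT ln(V₂/V₁).
W = (3.65)(8.314)(567) × ln(135/31.9)
  = 17206 × 1.443
W_by_gas = 24823 J.

W ≈ 24.8 kJ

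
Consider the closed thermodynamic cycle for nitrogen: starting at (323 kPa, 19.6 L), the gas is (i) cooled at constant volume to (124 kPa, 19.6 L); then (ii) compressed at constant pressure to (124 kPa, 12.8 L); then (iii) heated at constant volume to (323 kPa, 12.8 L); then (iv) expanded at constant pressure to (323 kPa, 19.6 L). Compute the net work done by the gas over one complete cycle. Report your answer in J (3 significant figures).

W_net ≈ 1350 J

Constant-volume legs do no work.
W(ii) = (124)(12.8 − 19.6) = -843.2 J; W(iv) = (323)(19.6 − 12.8) = 2196 J.
W_net = -843.2 + 2196 = 1353 J (the clockwise enclosed area).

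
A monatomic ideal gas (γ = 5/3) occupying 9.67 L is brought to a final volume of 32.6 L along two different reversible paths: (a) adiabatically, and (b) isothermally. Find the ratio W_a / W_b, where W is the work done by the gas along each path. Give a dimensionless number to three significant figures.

W_a / W_b ≈ 0.685

Path (a) adiabatic: W = P₁V₁(1 − (V₁/V₂)^(γ−1))/(γ−1) → W_a/(P₁V₁) = 0.8328.
Path (b) isothermal: W = P₁V₁ ln(V₂/V₁) → W_b/(P₁V₁) = 1.215.
W_a / W_b = 0.8328 / 1.215 = 0.6853.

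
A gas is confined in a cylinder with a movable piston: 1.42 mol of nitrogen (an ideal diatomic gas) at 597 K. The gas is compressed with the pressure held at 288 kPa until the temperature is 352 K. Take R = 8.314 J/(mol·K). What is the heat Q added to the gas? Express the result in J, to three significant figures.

Isobaric: W = nRΔT = (1.42)(8.314)(-245) = -2892 J.
ΔU = nCᵥΔT with Cᵥ = 5R/2: ΔU = (1.42)(20.79)(-245) = -7231 J.
Q = ΔU + W = -7231 − 2892 = -10124 J.

Q ≈ -10100 J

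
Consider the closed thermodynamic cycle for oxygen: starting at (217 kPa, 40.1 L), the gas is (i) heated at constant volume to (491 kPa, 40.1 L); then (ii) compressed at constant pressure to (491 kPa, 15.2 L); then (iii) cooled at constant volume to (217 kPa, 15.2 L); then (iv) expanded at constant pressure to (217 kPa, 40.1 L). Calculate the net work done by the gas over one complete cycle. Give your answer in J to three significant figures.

Constant-volume legs do no work.
W(ii) = (491)(15.2 − 40.1) = -12226 J; W(iv) = (217)(40.1 − 15.2) = 5403 J.
W_net = -12226 + 5403 = -6823 J (the counter-clockwise enclosed area).

W_net ≈ -6820 J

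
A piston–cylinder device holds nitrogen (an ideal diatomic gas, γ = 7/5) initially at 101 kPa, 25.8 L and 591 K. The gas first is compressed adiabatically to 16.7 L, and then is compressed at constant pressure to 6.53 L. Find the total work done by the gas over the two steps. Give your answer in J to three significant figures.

W_total ≈ -3130 J

Step 1 (adiabatic): W = (P₁V₁ − P₂V₂)/(γ−1) = (2606 − 3101)/0.4 = -1238 J.
After step 1: P = 185.7 kPa, V = 16.7 L, T = 703.3 K.
Step 2 (isobaric): W = PΔV = (185.7 kPa)(6.53 − 16.7 L) = -1888 J.
W_total = -1238 − 1888 = -3126 J.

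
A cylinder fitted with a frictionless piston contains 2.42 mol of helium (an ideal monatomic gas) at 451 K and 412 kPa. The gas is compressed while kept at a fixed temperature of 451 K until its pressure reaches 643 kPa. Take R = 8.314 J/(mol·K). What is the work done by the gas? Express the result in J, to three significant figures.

Isothermal process: W = nRT ln(V₂/V₁) = nRT ln(P₁/P₂).
W = (2.42)(8.314)(451) × ln(412/643)
  = 9074 × ln(0.6407) = 9074 × -0.4451
W_by_gas = -4039 J.

W ≈ -4040 J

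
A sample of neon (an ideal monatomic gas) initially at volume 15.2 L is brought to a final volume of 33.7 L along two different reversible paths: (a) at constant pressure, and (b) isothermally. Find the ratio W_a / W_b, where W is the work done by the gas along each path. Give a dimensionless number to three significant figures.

Path (a) isobaric: W = P₁(V₂ − V₁) → W_a/(P₁V₁) = 1.217.
Path (b) isothermal: W = P₁V₁ ln(V₂/V₁) → W_b/(P₁V₁) = 0.7962.
W_a / W_b = 1.217 / 0.7962 = 1.529.

W_a / W_b ≈ 1.53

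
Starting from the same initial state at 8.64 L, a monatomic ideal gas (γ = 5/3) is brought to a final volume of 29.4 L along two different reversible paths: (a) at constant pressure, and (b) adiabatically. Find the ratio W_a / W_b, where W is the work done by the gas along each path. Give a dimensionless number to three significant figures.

Path (a) isobaric: W = P₁(V₂ − V₁) → W_a/(P₁V₁) = 2.403.
Path (b) adiabatic: W = P₁V₁(1 − (V₁/V₂)^(γ−1))/(γ−1) → W_b/(P₁V₁) = 0.837.
W_a / W_b = 2.403 / 0.837 = 2.871.

W_a / W_b ≈ 2.87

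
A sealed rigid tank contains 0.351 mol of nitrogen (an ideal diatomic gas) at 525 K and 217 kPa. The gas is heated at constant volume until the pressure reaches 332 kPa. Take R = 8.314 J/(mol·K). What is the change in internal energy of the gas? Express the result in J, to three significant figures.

ΔU ≈ 2030 J

Constant volume ⇒ W = 0, so Q = ΔU = nCᵥΔT with Cᵥ = 5R/2 = 20.79 J/(mol·K).
At constant V, T₂/T₁ = P₂/P₁ ⇒ ΔT = T₁(P₂/P₁ − 1) = 525·(332/217 − 1) = 278.2 K.
ΔU = (0.351)(20.79)(278.2) = 2030 J.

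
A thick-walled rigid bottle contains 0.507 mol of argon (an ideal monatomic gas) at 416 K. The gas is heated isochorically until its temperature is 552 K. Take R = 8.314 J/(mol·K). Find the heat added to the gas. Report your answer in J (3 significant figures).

Q ≈ 860 J

Constant volume ⇒ W = 0, so Q = ΔU = nCᵥΔT with Cᵥ = 3R/2 = 12.47 J/(mol·K).
ΔU = (0.507)(12.47)(552 − 416) = 859.9 J.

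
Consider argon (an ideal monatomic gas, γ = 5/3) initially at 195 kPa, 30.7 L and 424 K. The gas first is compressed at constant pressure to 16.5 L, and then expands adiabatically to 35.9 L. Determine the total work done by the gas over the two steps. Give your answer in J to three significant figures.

Step 1 (isobaric): W = PΔV = (195 kPa)(16.5 − 30.7 L) = -2769 J.
After step 1: P = 195 kPa, V = 16.5 L, T = 227.9 K.
Step 2 (adiabatic): W = (P₁V₁ − P₂V₂)/(γ−1) = (3218 − 1916)/0.667 = 1952 J.
W_total = -2769 + 1952 = -817.1 J.

W_total ≈ -817 J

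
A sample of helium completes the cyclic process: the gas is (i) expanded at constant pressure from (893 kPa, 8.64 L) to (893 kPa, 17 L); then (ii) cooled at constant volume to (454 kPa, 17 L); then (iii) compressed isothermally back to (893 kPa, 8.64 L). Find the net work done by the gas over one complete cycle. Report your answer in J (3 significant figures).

W_net ≈ 2240 J

Leg (i): W = PΔV = (893)(17 − 8.64) = 7465 J.
Leg (ii): W = 0.
Leg (iii): W = PᵢVᵢ ln(V_f/Vᵢ) = (7718) ln(8.64/17) = -5224 J.
W_net = 7465 − 5224 = 2242 J.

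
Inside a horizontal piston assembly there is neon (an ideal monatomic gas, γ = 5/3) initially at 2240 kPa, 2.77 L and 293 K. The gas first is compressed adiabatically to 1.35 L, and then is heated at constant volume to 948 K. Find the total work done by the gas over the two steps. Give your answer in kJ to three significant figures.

W_total ≈ -5.72 kJ

Step 1 (adiabatic): W = (P₁V₁ − P₂V₂)/(γ−1) = (6205 − 10019)/0.667 = -5721 J.
Step 2 (isochoric): W = 0 (constant volume).
W_total = -5721 + 0 = -5721 J.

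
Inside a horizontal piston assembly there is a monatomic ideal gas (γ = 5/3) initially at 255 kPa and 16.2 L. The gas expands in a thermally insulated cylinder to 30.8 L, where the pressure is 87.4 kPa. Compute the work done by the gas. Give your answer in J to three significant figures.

Adiabatic: W = (P₁V₁ − P₂V₂)/(γ − 1) with γ = 5/3.
P₁V₁ = 4131 J, P₂V₂ = 2692 J.
W = (4131 − 2692) / 0.6667 = 2159 J.

W ≈ 2160 J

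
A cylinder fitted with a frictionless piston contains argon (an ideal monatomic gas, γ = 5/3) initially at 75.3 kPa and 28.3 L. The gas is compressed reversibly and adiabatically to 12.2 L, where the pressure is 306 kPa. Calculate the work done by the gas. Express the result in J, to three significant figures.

W ≈ -2400 J

Adiabatic: W = (P₁V₁ − P₂V₂)/(γ − 1) with γ = 5/3.
P₁V₁ = 2131 J, P₂V₂ = 3733 J.
W = (2131 − 3733) / 0.6667 = -2403 J.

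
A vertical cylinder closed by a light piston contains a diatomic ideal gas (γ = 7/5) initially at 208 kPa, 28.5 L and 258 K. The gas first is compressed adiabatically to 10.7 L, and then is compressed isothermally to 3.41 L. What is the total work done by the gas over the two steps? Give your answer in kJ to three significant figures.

Step 1 (adiabatic): W = (P₁V₁ − P₂V₂)/(γ−1) = (5928 − 8772)/0.4 = -7110 J.
After step 1: P = 819.8 kPa, V = 10.7 L, T = 381.8 K.
Step 2 (isothermal): W = P₁V₁ ln(V₂/V₁) = (8772) ln(3.41/10.7) = -10031 J.
W_total = -7110 − 10031 = -17141 J.

W_total ≈ -17.1 kJ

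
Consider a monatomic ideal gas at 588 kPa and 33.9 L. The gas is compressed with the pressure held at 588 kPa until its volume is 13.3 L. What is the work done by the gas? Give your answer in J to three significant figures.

W ≈ -12100 J

Isobaric: W = P ΔV.
W = (588 kPa)(13.3 − 33.9 L) = (588)(-20.6) = -12113 J.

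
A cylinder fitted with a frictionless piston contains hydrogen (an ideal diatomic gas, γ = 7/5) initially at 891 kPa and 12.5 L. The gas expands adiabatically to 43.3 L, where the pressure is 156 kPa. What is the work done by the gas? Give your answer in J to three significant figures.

W ≈ 11000 J

Adiabatic: W = (P₁V₁ − P₂V₂)/(γ − 1) with γ = 7/5.
P₁V₁ = 11138 J, P₂V₂ = 6755 J.
W = (11138 − 6755) / 0.4 = 10957 J.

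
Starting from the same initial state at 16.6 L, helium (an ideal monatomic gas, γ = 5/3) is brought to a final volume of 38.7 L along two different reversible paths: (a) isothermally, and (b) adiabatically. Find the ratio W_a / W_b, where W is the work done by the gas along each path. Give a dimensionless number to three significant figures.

Path (a) isothermal: W = P₁V₁ ln(V₂/V₁) → W_a/(P₁V₁) = 0.8464.
Path (b) adiabatic: W = P₁V₁(1 − (V₁/V₂)^(γ−1))/(γ−1) → W_b/(P₁V₁) = 0.6469.
W_a / W_b = 0.8464 / 0.6469 = 1.309.

W_a / W_b ≈ 1.31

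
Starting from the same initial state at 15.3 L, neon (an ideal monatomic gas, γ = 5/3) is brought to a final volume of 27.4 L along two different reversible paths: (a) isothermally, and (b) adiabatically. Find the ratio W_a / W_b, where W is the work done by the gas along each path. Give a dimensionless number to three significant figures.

Path (a) isothermal: W = P₁V₁ ln(V₂/V₁) → W_a/(P₁V₁) = 0.5827.
Path (b) adiabatic: W = P₁V₁(1 − (V₁/V₂)^(γ−1))/(γ−1) → W_b/(P₁V₁) = 0.4828.
W_a / W_b = 0.5827 / 0.4828 = 1.207.

W_a / W_b ≈ 1.21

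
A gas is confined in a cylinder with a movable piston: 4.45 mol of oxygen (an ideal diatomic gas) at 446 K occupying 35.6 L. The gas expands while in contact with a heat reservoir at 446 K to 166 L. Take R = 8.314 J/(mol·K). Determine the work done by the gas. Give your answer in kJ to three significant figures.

W ≈ 25.4 kJ

Isothermal: W = nRT ln(V₂/V₁).
W = (4.45)(8.314)(446) × ln(166/35.6)
  = 16501 × 1.54
W_by_gas = 25405 J.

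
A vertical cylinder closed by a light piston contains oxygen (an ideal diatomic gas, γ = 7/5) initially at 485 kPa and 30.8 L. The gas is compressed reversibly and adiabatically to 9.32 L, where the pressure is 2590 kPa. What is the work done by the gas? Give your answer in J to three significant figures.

Adiabatic: W = (P₁V₁ − P₂V₂)/(γ − 1) with γ = 7/5.
P₁V₁ = 14938 J, P₂V₂ = 24139 J.
W = (14938 − 24139) / 0.4 = -23002 J.

W ≈ -23000 J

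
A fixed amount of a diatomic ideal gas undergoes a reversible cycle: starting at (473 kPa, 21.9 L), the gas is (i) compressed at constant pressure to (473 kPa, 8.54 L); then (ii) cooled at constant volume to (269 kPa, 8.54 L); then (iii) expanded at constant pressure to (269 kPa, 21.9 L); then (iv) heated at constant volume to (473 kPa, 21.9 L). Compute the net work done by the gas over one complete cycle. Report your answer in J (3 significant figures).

Constant-volume legs do no work.
W(i) = (473)(8.54 − 21.9) = -6319 J; W(iii) = (269)(21.9 − 8.54) = 3594 J.
W_net = -6319 + 3594 = -2725 J (the counter-clockwise enclosed area).

W_net ≈ -2730 J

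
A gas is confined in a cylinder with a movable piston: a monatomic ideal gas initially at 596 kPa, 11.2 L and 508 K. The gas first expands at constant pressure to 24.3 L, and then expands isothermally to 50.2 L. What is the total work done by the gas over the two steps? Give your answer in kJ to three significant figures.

Step 1 (isobaric): W = PΔV = (596 kPa)(24.3 − 11.2 L) = 7808 J.
After step 1: P = 596 kPa, V = 24.3 L, T = 1102 K.
Step 2 (isothermal): W = P₁V₁ ln(V₂/V₁) = (14483) ln(50.2/24.3) = 10508 J.
W_total = 7808 + 10508 = 18315 J.

W_total ≈ 18.3 kJ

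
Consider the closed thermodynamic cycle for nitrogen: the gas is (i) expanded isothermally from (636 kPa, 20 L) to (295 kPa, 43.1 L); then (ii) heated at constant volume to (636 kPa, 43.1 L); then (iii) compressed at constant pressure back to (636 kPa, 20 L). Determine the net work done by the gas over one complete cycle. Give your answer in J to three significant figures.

Leg (i): W = PᵢVᵢ ln(V_f/Vᵢ) = (12720) ln(43.1/20) = 9766 J.
Leg (ii): W = 0.
Leg (iii): W = PΔV = (636)(20 − 43.1) = -14692 J.
W_net = 9766 − 14692 = -4925 J.

W_net ≈ -4930 J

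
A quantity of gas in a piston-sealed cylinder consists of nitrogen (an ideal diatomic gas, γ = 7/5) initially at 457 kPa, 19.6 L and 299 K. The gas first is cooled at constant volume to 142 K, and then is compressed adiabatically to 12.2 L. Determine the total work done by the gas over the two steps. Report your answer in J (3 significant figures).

Step 1 (isochoric): W = 0 (constant volume).
After step 1: P = 217 kPa (V unchanged).
Step 2 (adiabatic): W = (P₁V₁ − P₂V₂)/(γ−1) = (4254 − 5142)/0.4 = -2221 J.
W_total = 0 − 2221 = -2221 J.

W_total ≈ -2220 J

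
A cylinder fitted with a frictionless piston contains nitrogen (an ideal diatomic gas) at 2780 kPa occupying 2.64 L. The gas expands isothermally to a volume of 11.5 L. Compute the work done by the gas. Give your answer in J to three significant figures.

W ≈ 10800 J

Isothermal: W = nRT ln(V₂/V₁) = P₁V₁ ln(V₂/V₁).
P₁V₁ = (2780 kPa)(2.64 L) = 7339 J.
W = 7339 × ln(11.5/2.64) = 7339 × 1.472
W_by_gas = 10800 J.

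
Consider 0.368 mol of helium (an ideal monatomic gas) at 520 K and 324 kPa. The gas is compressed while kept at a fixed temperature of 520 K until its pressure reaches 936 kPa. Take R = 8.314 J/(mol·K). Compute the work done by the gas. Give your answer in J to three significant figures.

W ≈ -1690 J

Isothermal process: W = nRT ln(V₂/V₁) = nRT ln(P₁/P₂).
W = (0.368)(8.314)(520) × ln(324/936)
  = 1591 × ln(0.3462) = 1591 × -1.061
W_by_gas = -1688 J.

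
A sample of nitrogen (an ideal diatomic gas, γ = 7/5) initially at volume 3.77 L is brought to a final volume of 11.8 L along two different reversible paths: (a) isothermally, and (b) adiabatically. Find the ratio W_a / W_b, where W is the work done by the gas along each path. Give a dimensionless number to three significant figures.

W_a / W_b ≈ 1.25

Path (a) isothermal: W = P₁V₁ ln(V₂/V₁) → W_a/(P₁V₁) = 1.141.
Path (b) adiabatic: W = P₁V₁(1 − (V₁/V₂)^(γ−1))/(γ−1) → W_b/(P₁V₁) = 0.9161.
W_a / W_b = 1.141 / 0.9161 = 1.246.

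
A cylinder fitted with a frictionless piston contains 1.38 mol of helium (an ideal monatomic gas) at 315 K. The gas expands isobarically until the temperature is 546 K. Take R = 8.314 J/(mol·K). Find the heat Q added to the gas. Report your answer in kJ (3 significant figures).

Isobaric: W = nRΔT = (1.38)(8.314)(231) = 2650 J.
ΔU = nCᵥΔT with Cᵥ = 3R/2: ΔU = (1.38)(12.47)(231) = 3976 J.
Q = ΔU + W = 3976 + 2650 = 6626 J.

Q ≈ 6.63 kJ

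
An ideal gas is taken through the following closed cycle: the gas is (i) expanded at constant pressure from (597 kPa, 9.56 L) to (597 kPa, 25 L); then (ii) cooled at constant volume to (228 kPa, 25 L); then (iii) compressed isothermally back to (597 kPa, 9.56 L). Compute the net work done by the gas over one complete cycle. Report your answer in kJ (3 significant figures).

Leg (i): W = PΔV = (597)(25 − 9.56) = 9218 J.
Leg (ii): W = 0.
Leg (iii): W = PᵢVᵢ ln(V_f/Vᵢ) = (5700) ln(9.56/25) = -5479 J.
W_net = 9218 − 5479 = 3738 J.

W_net ≈ 3.74 kJ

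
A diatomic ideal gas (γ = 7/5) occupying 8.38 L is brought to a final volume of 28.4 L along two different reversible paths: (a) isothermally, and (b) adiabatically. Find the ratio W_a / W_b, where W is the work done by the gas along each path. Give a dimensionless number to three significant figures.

Path (a) isothermal: W = P₁V₁ ln(V₂/V₁) → W_a/(P₁V₁) = 1.221.
Path (b) adiabatic: W = P₁V₁(1 − (V₁/V₂)^(γ−1))/(γ−1) → W_b/(P₁V₁) = 0.9657.
W_a / W_b = 1.221 / 0.9657 = 1.264.

W_a / W_b ≈ 1.26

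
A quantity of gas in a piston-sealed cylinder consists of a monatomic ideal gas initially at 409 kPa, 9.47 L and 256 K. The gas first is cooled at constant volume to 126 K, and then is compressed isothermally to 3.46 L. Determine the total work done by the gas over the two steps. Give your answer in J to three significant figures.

Step 1 (isochoric): W = 0 (constant volume).
After step 1: P = 201.3 kPa (V unchanged).
Step 2 (isothermal): W = P₁V₁ ln(V₂/V₁) = (1906) ln(3.46/9.47) = -1919 J.
W_total = 0 − 1919 = -1919 J.

W_total ≈ -1920 J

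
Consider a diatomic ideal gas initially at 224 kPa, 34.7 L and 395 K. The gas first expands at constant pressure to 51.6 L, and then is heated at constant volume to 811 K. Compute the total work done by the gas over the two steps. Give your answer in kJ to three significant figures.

W_total ≈ 3.79 kJ

Step 1 (isobaric): W = PΔV = (224 kPa)(51.6 − 34.7 L) = 3786 J.
Step 2 (isochoric): W = 0 (constant volume).
W_total = 3786 + 0 = 3786 J.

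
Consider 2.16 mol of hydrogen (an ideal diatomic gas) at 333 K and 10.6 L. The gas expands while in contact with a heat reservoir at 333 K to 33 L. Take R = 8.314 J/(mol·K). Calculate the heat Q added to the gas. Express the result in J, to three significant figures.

Isothermal ⇒ ΔU = 0, so Q = W = nRT ln(V₂/V₁).
Q = (2.16)(8.314)(333) ln(33/10.6) = 5980 × 1.136 = 6791 J.

Q ≈ 6790 J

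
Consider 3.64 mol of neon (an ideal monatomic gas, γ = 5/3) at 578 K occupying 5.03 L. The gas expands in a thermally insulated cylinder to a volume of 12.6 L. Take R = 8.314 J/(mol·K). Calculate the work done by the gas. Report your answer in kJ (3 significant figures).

Adiabatic: TV^(γ−1) = const with γ = 5/3.
T₂ = T₁ (V₁/V₂)^(γ−1) = 578 × (5.03/12.6)^0.667 = 578 × 0.5422 = 313.4 K.
W_by = nCᵥ(T₁ − T₂) = (3.64)(12.47)(578 − 313.4) = 12013 J.

W ≈ 12.0 kJ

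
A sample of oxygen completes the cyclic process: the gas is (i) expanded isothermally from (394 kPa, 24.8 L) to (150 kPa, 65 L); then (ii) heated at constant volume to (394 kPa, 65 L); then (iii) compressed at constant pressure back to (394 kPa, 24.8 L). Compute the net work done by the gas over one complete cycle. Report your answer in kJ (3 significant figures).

W_net ≈ -6.42 kJ

Leg (i): W = PᵢVᵢ ln(V_f/Vᵢ) = (9771) ln(65/24.8) = 9415 J.
Leg (ii): W = 0.
Leg (iii): W = PΔV = (394)(24.8 − 65) = -15839 J.
W_net = 9415 − 15839 = -6424 J.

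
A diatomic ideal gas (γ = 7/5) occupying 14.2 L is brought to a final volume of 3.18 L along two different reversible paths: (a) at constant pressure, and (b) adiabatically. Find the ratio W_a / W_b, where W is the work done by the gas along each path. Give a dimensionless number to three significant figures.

W_a / W_b ≈ 0.379

Path (a) isobaric: W = P₁(V₂ − V₁) → W_a/(P₁V₁) = -0.7761.
Path (b) adiabatic: W = P₁V₁(1 − (V₁/V₂)^(γ−1))/(γ−1) → W_b/(P₁V₁) = -2.049.
W_a / W_b = -0.7761 / -2.049 = 0.3788.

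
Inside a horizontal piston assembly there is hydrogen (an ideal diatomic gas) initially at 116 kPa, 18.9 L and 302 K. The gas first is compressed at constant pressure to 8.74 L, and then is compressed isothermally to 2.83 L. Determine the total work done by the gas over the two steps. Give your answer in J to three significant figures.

W_total ≈ -2320 J

Step 1 (isobaric): W = PΔV = (116 kPa)(8.74 − 18.9 L) = -1179 J.
After step 1: P = 116 kPa, V = 8.74 L, T = 139.7 K.
Step 2 (isothermal): W = P₁V₁ ln(V₂/V₁) = (1014) ln(2.83/8.74) = -1143 J.
W_total = -1179 − 1143 = -2322 J.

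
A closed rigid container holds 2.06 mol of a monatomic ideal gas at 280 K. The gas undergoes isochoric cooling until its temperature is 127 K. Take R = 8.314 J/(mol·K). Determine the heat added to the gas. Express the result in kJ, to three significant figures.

Constant volume ⇒ W = 0, so Q = ΔU = nCᵥΔT with Cᵥ = 3R/2 = 12.47 J/(mol·K).
ΔU = (2.06)(12.47)(127 − 280) = -3931 J.

Q ≈ -3.93 kJ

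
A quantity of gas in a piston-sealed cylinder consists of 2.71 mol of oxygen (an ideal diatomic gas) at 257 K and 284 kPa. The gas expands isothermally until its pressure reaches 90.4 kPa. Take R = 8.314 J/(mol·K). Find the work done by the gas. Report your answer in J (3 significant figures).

W ≈ 6630 J

Isothermal process: W = nRT ln(V₂/V₁) = nRT ln(P₁/P₂).
W = (2.71)(8.314)(257) × ln(284/90.4)
  = 5790 × ln(3.142) = 5790 × 1.145
W_by_gas = 6629 J.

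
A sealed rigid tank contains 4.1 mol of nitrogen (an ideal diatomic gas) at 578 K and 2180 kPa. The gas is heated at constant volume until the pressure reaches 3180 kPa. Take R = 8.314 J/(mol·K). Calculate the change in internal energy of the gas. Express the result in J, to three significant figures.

ΔU ≈ 22600 J

Constant volume ⇒ W = 0, so Q = ΔU = nCᵥΔT with Cᵥ = 5R/2 = 20.79 J/(mol·K).
At constant V, T₂/T₁ = P₂/P₁ ⇒ ΔT = T₁(P₂/P₁ − 1) = 578·(3180/2180 − 1) = 265.1 K.
ΔU = (4.1)(20.79)(265.1) = 22595 J.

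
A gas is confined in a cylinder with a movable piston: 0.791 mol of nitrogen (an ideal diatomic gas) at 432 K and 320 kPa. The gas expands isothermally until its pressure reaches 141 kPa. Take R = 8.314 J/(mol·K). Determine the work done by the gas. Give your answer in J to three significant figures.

W ≈ 2330 J

Isothermal process: W = nRT ln(V₂/V₁) = nRT ln(P₁/P₂).
W = (0.791)(8.314)(432) × ln(320/141)
  = 2841 × ln(2.27) = 2841 × 0.8196
W_by_gas = 2328 J.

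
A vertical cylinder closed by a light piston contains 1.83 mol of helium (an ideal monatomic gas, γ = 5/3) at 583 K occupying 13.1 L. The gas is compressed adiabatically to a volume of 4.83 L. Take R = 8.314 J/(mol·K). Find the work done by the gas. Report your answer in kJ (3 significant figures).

W ≈ -12.6 kJ

Adiabatic: TV^(γ−1) = const with γ = 5/3.
T₂ = T₁ (V₁/V₂)^(γ−1) = 583 × (13.1/4.83)^0.667 = 583 × 1.945 = 1134 K.
W_by = nCᵥ(T₁ − T₂) = (1.83)(12.47)(583 − 1134) = -12571 J.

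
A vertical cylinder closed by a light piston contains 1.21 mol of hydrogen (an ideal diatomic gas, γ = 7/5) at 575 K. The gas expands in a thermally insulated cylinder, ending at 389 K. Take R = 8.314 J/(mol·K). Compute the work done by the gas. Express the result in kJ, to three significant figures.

W ≈ 4.68 kJ

Adiabatic ⇒ Q = 0, so W_by = −ΔU = nCᵥ(T₁ − T₂).
Cᵥ = 5R/2 = 20.79 J/(mol·K).
W = (1.21)(20.79)(575 − 389) = 4678 J.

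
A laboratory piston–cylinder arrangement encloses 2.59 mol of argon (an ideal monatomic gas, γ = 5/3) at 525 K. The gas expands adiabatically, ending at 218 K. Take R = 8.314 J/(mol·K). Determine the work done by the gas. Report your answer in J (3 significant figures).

W ≈ 9920 J

Adiabatic ⇒ Q = 0, so W_by = −ΔU = nCᵥ(T₁ − T₂).
Cᵥ = 3R/2 = 12.47 J/(mol·K).
W = (2.59)(12.47)(525 − 218) = 9916 J.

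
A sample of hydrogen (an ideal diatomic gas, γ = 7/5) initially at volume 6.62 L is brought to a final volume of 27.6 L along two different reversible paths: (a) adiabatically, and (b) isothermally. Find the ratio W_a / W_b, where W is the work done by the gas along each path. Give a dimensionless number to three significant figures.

W_a / W_b ≈ 0.762

Path (a) adiabatic: W = P₁V₁(1 − (V₁/V₂)^(γ−1))/(γ−1) → W_a/(P₁V₁) = 1.088.
Path (b) isothermal: W = P₁V₁ ln(V₂/V₁) → W_b/(P₁V₁) = 1.428.
W_a / W_b = 1.088 / 1.428 = 0.7619.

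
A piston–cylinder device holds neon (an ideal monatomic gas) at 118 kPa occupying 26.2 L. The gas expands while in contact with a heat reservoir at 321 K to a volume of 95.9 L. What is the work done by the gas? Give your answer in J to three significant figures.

Isothermal: W = nRT ln(V₂/V₁) = P₁V₁ ln(V₂/V₁).
P₁V₁ = (118 kPa)(26.2 L) = 3092 J.
W = 3092 × ln(95.9/26.2) = 3092 × 1.298
W_by_gas = 4011 J.

W ≈ 4010 J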